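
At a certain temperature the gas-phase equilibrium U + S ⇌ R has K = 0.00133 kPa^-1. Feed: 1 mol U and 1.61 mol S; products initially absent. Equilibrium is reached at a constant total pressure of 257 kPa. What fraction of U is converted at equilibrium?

Take 1 mol U as basis and let X be its fractional conversion, so ξ = X.
Species balance: n_U = 1 − X; n_S = 1.61 − X; n_R = X.
n_T = Σnᵢ = 2.61 − X.
Mole fractions y_i = n_i/n_T; K = p_R / (p_U p_S) with p_i = y_i·P.
Substituting and setting equal to 0.00133 kPa^-1 gives a polynomial in X; the root in (0,1) is X = 0.168.

X = 0.168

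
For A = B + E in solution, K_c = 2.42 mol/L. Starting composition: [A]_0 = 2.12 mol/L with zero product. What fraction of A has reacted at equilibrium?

Let X = conversion of A; extent ξ = 2.12·X mol/L.
Concentrations: [A] = 2.12 − 2.12X; [B] = 2.12X; [E] = 2.12X.
K_c = [B] [E] / ([A]).
Setting equal to 2.42 and solving for X on (0,1) gives X = 0.641.

X = 0.641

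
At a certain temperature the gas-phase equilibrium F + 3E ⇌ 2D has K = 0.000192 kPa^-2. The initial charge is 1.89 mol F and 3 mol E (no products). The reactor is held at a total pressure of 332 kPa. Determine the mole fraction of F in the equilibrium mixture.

y_F = 0.343

Take 3 mol E as basis and let X be its fractional conversion, so ξ = X.
Mole table: n_F = 1.89 − X; n_E = 3 − 3X; n_D = 2X.
Summing: n_T = 4.89 − 2X.
With p_i = (n_i/n_T)P, K = p_D^2 / (p_F p_E^3).
Substituting and setting equal to 0.000192 kPa^-2 gives a polynomial in X; the root in (0,1) is X = 0.679.
Then n_F = 1.21, n_T = 3.53, so y_F = 0.343.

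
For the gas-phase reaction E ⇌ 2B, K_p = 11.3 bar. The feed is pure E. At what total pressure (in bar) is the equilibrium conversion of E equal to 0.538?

Take 1 mol E as basis and let X be its fractional conversion, so ξ = X.
Species balance: n_E = 1 − X; n_B = 2X.
Total moles n_T = 1 + X.
K_p = p_B^2 / (p_E) with p_i = (n_i/n_T)·P.
At X = 0.538: the mole-fraction product g(X) = Π y_i^ν_i = 1.629. Since K_p = g(X)·P^{1}, P = (K_p/g)^(1/1) = (11.3/1.629)^(1/1) = 6.94 bar.

P = 6.94 bar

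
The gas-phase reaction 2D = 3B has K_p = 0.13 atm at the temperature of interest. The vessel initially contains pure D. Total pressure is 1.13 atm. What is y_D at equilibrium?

Basis: 1 mol D initially; let X = conversion of D. Extent ξ = 0.5X.
At extent ξ: n_D = 1 − X; n_B = 1.5X.
Summing: n_T = 1 + 0.5X.
Mole fractions y_i = n_i/n_T; K_p = p_B^3 / (p_D^2) with p_i = y_i·P.
This yields a degree-3 equation in X; solving on (0,1), X = 0.273.
Then n_D = 0.727, n_T = 1.14, so y_D = 0.639.

y_D = 0.639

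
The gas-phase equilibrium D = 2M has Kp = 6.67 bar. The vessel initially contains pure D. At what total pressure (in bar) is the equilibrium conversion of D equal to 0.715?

P = 1.59 bar

Let X = conversion of D (basis 1 mol D); extent of reaction ξ = X.
Species balance: n_D = 1 − X; n_M = 2X.
Summing: n_T = 1 + X.
Kp = p_M^2 / (p_D) with p_i = (n_i/n_T)·P.
At X = 0.715: the mole-fraction product g(X) = Π y_i^ν_i = 4.184. Since Kp = g(X)·P^{1}, P = (Kp/g)^(1/1) = (6.67/4.184)^(1/1) = 1.59 bar.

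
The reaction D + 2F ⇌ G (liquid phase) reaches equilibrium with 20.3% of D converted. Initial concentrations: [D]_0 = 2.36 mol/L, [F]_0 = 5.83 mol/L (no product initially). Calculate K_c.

Let X = conversion of D.
Concentrations: [D] = 2.36 − 2.36X; [F] = 5.83 − 4.72X; [G] = 2.36X.
At X = 0.203: [D] = 1.88, [F] = 4.87, [G] = 0.479.
K_c = [G] / ([D] [F]^2) = 0.0107 (mol/L)^-2.

K_c = 0.0107 (mol/L)^-2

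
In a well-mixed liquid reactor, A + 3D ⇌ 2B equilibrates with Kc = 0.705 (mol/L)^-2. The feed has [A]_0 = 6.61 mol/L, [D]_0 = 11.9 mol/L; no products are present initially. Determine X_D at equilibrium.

X = 0.789

Let X = conversion of D; extent ξ = 11.9X/3 mol/L.
Concentrations: [A] = 6.61 − 3.97X; [D] = 11.9 − 11.9X; [B] = 7.93X.
Kc = [B]^2 / ([A] [D]^3).
Equating to 0.705 (mol/L)^-2: the physical root is X = 0.789.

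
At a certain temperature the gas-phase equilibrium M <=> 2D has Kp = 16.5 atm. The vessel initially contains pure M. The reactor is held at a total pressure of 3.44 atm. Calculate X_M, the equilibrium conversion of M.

X = 0.738

Basis: 1 mol M initially; let X = conversion of M. Extent ξ = X.
Species balance: n_M = 1 − X; n_D = 2X.
n_T = Σnᵢ = 1 + X.
With p_i = (n_i/n_T)P, Kp = p_D^2 / (p_M).
Setting this equal to 16.5 atm and taking the physical root (0 < X < 1) gives X = 0.738.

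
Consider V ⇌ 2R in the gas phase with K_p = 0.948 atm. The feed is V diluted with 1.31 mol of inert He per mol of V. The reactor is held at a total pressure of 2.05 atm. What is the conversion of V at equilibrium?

Basis: 1 mol V initially; let X = conversion of V. Extent ξ = X.
Species balance: n_V = 1 − X; n_R = 2X; n_I = 1.31 (inert).
Summing: n_T = 2.31 + X.
With p_i = (n_i/n_T)P, K_p = p_R^2 / (p_V).
This yields a degree-2 equation in X; solving on (0,1), X = 0.426.

X = 0.426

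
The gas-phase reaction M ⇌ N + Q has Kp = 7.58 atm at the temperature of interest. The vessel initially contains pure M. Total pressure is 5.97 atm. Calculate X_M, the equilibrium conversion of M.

Take 1 mol M as basis and let X be its fractional conversion, so ξ = X.
Species balance: n_M = 1 − X; n_N = X; n_Q = X.
Summing: n_T = 1 + X.
With p_i = (n_i/n_T)P, Kp = p_N p_Q / (p_M).
Substituting and setting equal to 7.58 atm gives a polynomial in X; the root in (0,1) is X = 0.748.

X = 0.748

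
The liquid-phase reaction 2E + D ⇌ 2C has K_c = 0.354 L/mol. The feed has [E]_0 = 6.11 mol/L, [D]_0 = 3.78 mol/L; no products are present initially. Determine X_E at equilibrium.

Let X = conversion of E; extent ξ = 6.11X/2 mol/L.
Concentrations: [E] = 6.11 − 6.11X; [D] = 3.78 − 3.06X; [C] = 6.11X.
K_c = [C]^2 / ([E]^2 [D]).
Solving K_c = 0.354 for X ∈ (0,1): X = 0.476.

X = 0.476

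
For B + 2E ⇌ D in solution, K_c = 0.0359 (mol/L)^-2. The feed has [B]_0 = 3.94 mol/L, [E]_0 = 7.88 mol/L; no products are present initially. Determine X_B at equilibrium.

X = 0.425

Let X = conversion of B; extent ξ = 3.94·X mol/L.
Concentrations: [B] = 3.94 − 3.94X; [E] = 7.88 − 7.88X; [D] = 3.94X.
K_c = [D] / ([B] [E]^2).
Solving K_c = 0.0359 for X ∈ (0,1): X = 0.425.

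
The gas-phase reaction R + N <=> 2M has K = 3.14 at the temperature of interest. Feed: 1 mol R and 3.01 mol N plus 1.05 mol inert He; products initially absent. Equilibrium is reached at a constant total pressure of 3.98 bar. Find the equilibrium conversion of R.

Let X = conversion of R (basis 1 mol R); extent of reaction ξ = X.
At extent ξ: n_R = 1 − X; n_N = 3.01 − X; n_M = 2X; n_I = 1.05 (inert).
n_T stays at 5.06 (no change in mole number).
Mole fractions y_i = n_i/n_T; K = p_M^2 / (p_R p_N) with p_i = y_i·P.
This yields a degree-2 equation in X; solving on (0,1), X = 0.716.

X = 0.716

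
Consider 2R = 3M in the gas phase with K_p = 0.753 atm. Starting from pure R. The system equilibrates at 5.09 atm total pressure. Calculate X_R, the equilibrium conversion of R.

X = 0.293

Let X = conversion of R (basis 1 mol R); extent of reaction ξ = 0.5X.
Mole table: n_R = 1 − X; n_M = 1.5X.
Summing: n_T = 1 + 0.5X.
Mole fractions y_i = n_i/n_T; K_p = p_M^3 / (p_R^2) with p_i = y_i·P.
Setting this equal to 0.753 atm and taking the physical root (0 < X < 1) gives X = 0.293.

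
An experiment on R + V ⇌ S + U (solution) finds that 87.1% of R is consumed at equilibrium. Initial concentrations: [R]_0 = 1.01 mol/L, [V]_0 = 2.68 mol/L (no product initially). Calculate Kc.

Let X = conversion of R.
Concentrations: [R] = 1.01 − 1.01X; [V] = 2.68 − 1.01X; [S] = 1.01X; [U] = 1.01X.
At X = 0.871: [R] = 0.13, [V] = 1.8, [S] = 0.88, [U] = 0.88.
Kc = [S] [U] / ([R] [V]) = 3.3.

Kc = 3.3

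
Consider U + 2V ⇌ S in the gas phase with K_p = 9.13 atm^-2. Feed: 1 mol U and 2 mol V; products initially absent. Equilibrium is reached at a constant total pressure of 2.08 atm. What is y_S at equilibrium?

y_S = 0.546

Basis: 1 mol U initially; let X = conversion of U. Extent ξ = X.
Mole table: n_U = 1 − X; n_V = 2 − 2X; n_S = X.
n_T = Σnᵢ = 3 − 2X.
Mole fractions y_i = n_i/n_T; K_p = p_S / (p_U p_V^2) with p_i = y_i·P.
Equating to 9.13 atm^-2 and solving on 0 < X < 1: X = 0.783.
Then n_S = 0.783, n_T = 1.43, so y_S = 0.546.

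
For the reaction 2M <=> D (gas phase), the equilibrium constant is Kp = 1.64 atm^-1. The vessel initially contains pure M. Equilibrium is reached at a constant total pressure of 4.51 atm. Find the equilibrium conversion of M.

X = 0.819

Let X = conversion of M (basis 1 mol M); extent of reaction ξ = 0.5X.
Mole table: n_M = 1 − X; n_D = 0.5X.
n_T = Σnᵢ = 1 − 0.5X.
Mole fractions y_i = n_i/n_T; Kp = p_D / (p_M^2) with p_i = y_i·P.
Equating to 1.64 atm^-1 and solving on 0 < X < 1: X = 0.819.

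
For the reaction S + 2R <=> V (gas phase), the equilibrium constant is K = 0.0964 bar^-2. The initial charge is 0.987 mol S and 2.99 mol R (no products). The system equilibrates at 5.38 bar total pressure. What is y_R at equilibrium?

y_R = 0.659

Let X = conversion of S (basis 0.987 mol S); extent of reaction ξ = 0.987X.
Moles: n_S = 0.987 − 0.987X; n_R = 2.99 − 1.97X; n_V = 0.987X.
Total moles n_T = 3.98 − 1.97X.
y_i = n_i/n_T, p_i = y_i·P. K = p_V / (p_S p_R^2).
Equating to 0.0964 bar^-2 and solving on 0 < X < 1: X = 0.548.
Then n_R = 1.91, n_T = 2.9, so y_R = 0.659.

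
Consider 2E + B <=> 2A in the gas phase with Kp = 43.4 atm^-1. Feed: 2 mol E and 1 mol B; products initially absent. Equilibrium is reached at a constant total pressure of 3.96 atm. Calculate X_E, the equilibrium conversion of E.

X = 0.799

Basis: 2 mol E initially; let X = conversion of E. Extent ξ = X.
Mole table: n_E = 2 − 2X; n_B = 1 − X; n_A = 2X.
n_T = Σnᵢ = 3 − X.
y_i = n_i/n_T, p_i = y_i·P. Kp = p_A^2 / (p_E^2 p_B).
Setting this equal to 43.4 atm^-1 and taking the physical root (0 < X < 1) gives X = 0.799.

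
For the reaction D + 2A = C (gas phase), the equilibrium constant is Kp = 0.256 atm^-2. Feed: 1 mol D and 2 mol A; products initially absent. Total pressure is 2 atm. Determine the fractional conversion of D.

X = 0.266

Take 1 mol D as basis and let X be its fractional conversion, so ξ = X.
At extent ξ: n_D = 1 − X; n_A = 2 − 2X; n_C = X.
n_T = Σnᵢ = 3 − 2X.
With p_i = (n_i/n_T)P, Kp = p_C / (p_D p_A^2).
Equating to 0.256 atm^-2 and solving on 0 < X < 1: X = 0.266.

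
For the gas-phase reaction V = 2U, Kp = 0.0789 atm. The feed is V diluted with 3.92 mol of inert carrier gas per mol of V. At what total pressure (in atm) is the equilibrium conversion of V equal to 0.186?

Basis: 1 mol V initially; let X = conversion of V. Extent ξ = X.
Mole table: n_V = 1 − X; n_U = 2X; n_I = 3.92 (inert).
Total moles n_T = 4.92 + X.
Kp = p_U^2 / (p_V) with p_i = (n_i/n_T)·P.
At X = 0.186: the mole-fraction product g(X) = Π y_i^ν_i = 0.0333. Since Kp = g(X)·P^{1}, P = (Kp/g)^(1/1) = (0.0789/0.0333)^(1/1) = 2.37 atm.

P = 2.37 atm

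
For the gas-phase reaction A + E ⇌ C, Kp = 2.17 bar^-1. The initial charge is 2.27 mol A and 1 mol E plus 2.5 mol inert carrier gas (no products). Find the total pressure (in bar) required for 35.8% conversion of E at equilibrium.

Take 1 mol E as basis and let X be its fractional conversion, so ξ = X.
Mole table: n_A = 2.27 − X; n_E = 1 − X; n_C = X; n_I = 2.5 (inert).
Total moles n_T = 5.77 − X.
Kp = p_C / (p_A p_E) with p_i = (n_i/n_T)·P.
At X = 0.358: the mole-fraction product g(X) = Π y_i^ν_i = 1.578. Since Kp = g(X)·P^{-1}, P = (g/Kp)^(1/1) = (1.578/2.17)^(1/1) = 0.727 bar.

P = 0.727 bar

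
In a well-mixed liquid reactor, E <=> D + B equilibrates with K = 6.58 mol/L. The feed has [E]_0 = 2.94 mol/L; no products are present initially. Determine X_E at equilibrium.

X = 0.749

Let X = conversion of E; extent ξ = 2.94·X mol/L.
Concentrations: [E] = 2.94 − 2.94X; [D] = 2.94X; [B] = 2.94X.
K = [D] [B] / ([E]).
Solving K = 6.58 for X ∈ (0,1): X = 0.749.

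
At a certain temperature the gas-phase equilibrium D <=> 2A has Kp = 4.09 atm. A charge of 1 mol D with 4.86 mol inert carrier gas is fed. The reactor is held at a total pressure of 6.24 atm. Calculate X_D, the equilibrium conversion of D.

X = 0.628

Take 1 mol D as basis and let X be its fractional conversion, so ξ = X.
Moles: n_D = 1 − X; n_A = 2X; n_I = 4.86 (inert).
n_T = Σnᵢ = 5.86 + X.
y_i = n_i/n_T, p_i = y_i·P. Kp = p_A^2 / (p_D).
Setting this equal to 4.09 atm and taking the physical root (0 < X < 1) gives X = 0.628.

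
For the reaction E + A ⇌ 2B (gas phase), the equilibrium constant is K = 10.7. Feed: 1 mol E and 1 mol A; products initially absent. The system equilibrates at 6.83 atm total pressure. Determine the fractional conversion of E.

X = 0.621

Basis: 1 mol E initially; let X = conversion of E. Extent ξ = X.
Mole table: n_E = 1 − X; n_A = 1 − X; n_B = 2X.
n_T stays at 2 (no change in mole number).
y_i = n_i/n_T, p_i = y_i·P. K = p_B^2 / (p_E p_A).
This yields a degree-2 equation in X; solving on (0,1), X = 0.621.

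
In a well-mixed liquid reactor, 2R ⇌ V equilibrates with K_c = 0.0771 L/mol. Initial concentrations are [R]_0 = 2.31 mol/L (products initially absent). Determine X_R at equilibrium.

X = 0.218

Let X = conversion of R; extent ξ = 2.31X/2 mol/L.
Concentrations: [R] = 2.31 − 2.31X; [V] = 1.16X.
K_c = [V] / ([R]^2).
Solving K_c = 0.0771 for X ∈ (0,1): X = 0.218.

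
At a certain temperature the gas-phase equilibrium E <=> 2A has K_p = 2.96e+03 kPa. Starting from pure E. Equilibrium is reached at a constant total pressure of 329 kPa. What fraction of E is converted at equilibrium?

Let X = conversion of E (basis 1 mol E); extent of reaction ξ = X.
Species balance: n_E = 1 − X; n_A = 2X.
n_T = Σnᵢ = 1 + X.
y_i = n_i/n_T, p_i = y_i·P. K_p = p_A^2 / (p_E).
Setting this equal to 2.96e+03 kPa and taking the physical root (0 < X < 1) gives X = 0.832.

X = 0.832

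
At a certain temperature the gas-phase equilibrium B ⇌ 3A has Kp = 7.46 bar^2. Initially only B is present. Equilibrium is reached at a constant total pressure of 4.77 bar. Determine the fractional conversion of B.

X = 0.277

Let X = conversion of B (basis 1 mol B); extent of reaction ξ = X.
Mole table: n_B = 1 − X; n_A = 3X.
n_T = Σnᵢ = 1 + 2X.
With p_i = (n_i/n_T)P, Kp = p_A^3 / (p_B).
Substituting and setting equal to 7.46 bar^2 gives a polynomial in X; the root in (0,1) is X = 0.277.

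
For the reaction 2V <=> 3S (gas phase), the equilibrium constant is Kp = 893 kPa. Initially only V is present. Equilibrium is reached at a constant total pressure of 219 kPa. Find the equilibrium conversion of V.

Let X = conversion of V (basis 1 mol V); extent of reaction ξ = 0.5X.
At extent ξ: n_V = 1 − X; n_S = 1.5X.
Summing: n_T = 1 + 0.5X.
With p_i = (n_i/n_T)P, Kp = p_S^3 / (p_V^2).
Setting this equal to 893 kPa and taking the physical root (0 < X < 1) gives X = 0.616.

X = 0.616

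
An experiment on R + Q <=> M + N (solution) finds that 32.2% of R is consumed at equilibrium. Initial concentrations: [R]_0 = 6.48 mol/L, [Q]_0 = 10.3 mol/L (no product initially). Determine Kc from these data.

Let X = conversion of R.
Concentrations: [R] = 6.48 − 6.48X; [Q] = 10.3 − 6.48X; [M] = 6.48X; [N] = 6.48X.
At X = 0.322: [R] = 4.39, [Q] = 8.21, [M] = 2.09, [N] = 2.09.
Kc = [M] [N] / ([R] [Q]) = 0.121.

Kc = 0.121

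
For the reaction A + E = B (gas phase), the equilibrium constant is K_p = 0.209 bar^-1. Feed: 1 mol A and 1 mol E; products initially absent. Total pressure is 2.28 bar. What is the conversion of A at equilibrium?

Basis: 1 mol A initially; let X = conversion of A. Extent ξ = X.
Species balance: n_A = 1 − X; n_E = 1 − X; n_B = X.
Total moles n_T = 2 − X.
With p_i = (n_i/n_T)P, K_p = p_B / (p_A p_E).
This yields a degree-2 equation in X; solving on (0,1), X = 0.177.

X = 0.177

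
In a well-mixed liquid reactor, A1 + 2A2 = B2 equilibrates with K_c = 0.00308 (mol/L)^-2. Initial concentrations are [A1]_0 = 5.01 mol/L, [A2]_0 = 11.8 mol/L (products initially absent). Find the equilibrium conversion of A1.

Let X = conversion of A1; extent ξ = 5.01·X mol/L.
Concentrations: [A1] = 5.01 − 5.01X; [A2] = 11.8 − 10X; [B2] = 5.01X.
K_c = [B2] / ([A1] [A2]^2).
Equating to 0.00308 (mol/L)^-2: the physical root is X = 0.221.

X = 0.221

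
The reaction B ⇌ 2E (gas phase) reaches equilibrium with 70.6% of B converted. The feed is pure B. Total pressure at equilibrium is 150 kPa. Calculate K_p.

Take 1 mol B as basis and let X be its fractional conversion, so ξ = X.
At extent ξ: n_B = 1 − X; n_E = 2X.
Total moles n_T = 1 + X.
At X = 0.706: n_B = 0.294, n_E = 1.41, n_T = 1.71.
p_i = (n_i/n_T)·P. K_p = p_E^2 / (p_B) = 596 kPa.

K_p = 596 kPa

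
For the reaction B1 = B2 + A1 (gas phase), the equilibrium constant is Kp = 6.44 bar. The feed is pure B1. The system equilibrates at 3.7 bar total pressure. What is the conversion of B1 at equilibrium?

Let X = conversion of B1 (basis 1 mol B1); extent of reaction ξ = X.
Species balance: n_B1 = 1 − X; n_B2 = X; n_A1 = X.
n_T = Σnᵢ = 1 + X.
Mole fractions y_i = n_i/n_T; Kp = p_B2 p_A1 / (p_B1) with p_i = y_i·P.
Substituting and setting equal to 6.44 bar gives a polynomial in X; the root in (0,1) is X = 0.797.

X = 0.797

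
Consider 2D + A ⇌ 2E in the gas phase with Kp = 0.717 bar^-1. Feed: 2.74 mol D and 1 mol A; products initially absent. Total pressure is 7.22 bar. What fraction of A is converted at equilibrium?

X = 0.610

Take 1 mol A as basis and let X be its fractional conversion, so ξ = X.
Moles: n_D = 2.74 − 2X; n_A = 1 − X; n_E = 2X.
Total moles n_T = 3.74 − X.
y_i = n_i/n_T, p_i = y_i·P. Kp = p_E^2 / (p_D^2 p_A).
Setting this equal to 0.717 bar^-1 and taking the physical root (0 < X < 1) gives X = 0.610.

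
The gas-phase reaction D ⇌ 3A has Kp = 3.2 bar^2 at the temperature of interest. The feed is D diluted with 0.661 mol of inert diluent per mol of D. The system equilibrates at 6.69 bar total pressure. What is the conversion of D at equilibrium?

Let X = conversion of D (basis 1 mol D); extent of reaction ξ = X.
Mole table: n_D = 1 − X; n_A = 3X; n_I = 0.661 (inert).
n_T = Σnᵢ = 1.66 + 2X.
y_i = n_i/n_T, p_i = y_i·P. Kp = p_A^3 / (p_D).
Equating to 3.2 bar^2 and solving on 0 < X < 1: X = 0.208.

X = 0.208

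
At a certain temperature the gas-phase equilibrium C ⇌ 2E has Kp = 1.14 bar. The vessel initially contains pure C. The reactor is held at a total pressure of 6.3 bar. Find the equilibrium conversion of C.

Take 1 mol C as basis and let X be its fractional conversion, so ξ = X.
Species balance: n_C = 1 − X; n_E = 2X.
Total moles n_T = 1 + X.
Mole fractions y_i = n_i/n_T; Kp = p_E^2 / (p_C) with p_i = y_i·P.
Substituting and setting equal to 1.14 bar gives a polynomial in X; the root in (0,1) is X = 0.208.

X = 0.208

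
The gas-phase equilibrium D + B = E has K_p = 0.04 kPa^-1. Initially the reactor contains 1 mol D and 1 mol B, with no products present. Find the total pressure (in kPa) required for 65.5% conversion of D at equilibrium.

Take 1 mol D as basis and let X be its fractional conversion, so ξ = X.
Species balance: n_D = 1 − X; n_B = 1 − X; n_E = X.
n_T = Σnᵢ = 2 − X.
K_p = p_E / (p_D p_B) with p_i = (n_i/n_T)·P.
At X = 0.655: the mole-fraction product g(X) = Π y_i^ν_i = 7.402. Since K_p = g(X)·P^{-1}, P = (g/K_p)^(1/1) = (7.402/0.04)^(1/1) = 185 kPa.

P = 185 kPa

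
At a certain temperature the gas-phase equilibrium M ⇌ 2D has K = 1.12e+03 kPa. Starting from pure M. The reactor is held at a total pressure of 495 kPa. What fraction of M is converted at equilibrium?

Take 1 mol M as basis and let X be its fractional conversion, so ξ = X.
Mole table: n_M = 1 − X; n_D = 2X.
Summing: n_T = 1 + X.
y_i = n_i/n_T, p_i = y_i·P. K = p_D^2 / (p_M).
Substituting and setting equal to 1.12e+03 kPa gives a polynomial in X; the root in (0,1) is X = 0.601.

X = 0.601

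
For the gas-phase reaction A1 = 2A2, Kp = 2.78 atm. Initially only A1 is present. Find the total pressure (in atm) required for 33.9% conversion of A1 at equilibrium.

Take 1 mol A1 as basis and let X be its fractional conversion, so ξ = X.
At extent ξ: n_A1 = 1 − X; n_A2 = 2X.
Summing: n_T = 1 + X.
Kp = p_A2^2 / (p_A1) with p_i = (n_i/n_T)·P.
At X = 0.339: the mole-fraction product g(X) = Π y_i^ν_i = 0.5194. Since Kp = g(X)·P^{1}, P = (Kp/g)^(1/1) = (2.78/0.5194)^(1/1) = 5.35 atm.

P = 5.35 atm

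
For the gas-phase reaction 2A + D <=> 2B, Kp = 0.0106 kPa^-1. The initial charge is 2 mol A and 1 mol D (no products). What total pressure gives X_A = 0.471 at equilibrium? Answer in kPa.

P = 358 kPa

Take 2 mol A as basis and let X be its fractional conversion, so ξ = X.
Mole table: n_A = 2 − 2X; n_D = 1 − X; n_B = 2X.
n_T = Σnᵢ = 3 − X.
Kp = p_B^2 / (p_A^2 p_D) with p_i = (n_i/n_T)·P.
At X = 0.471: the mole-fraction product g(X) = Π y_i^ν_i = 3.79. Since Kp = g(X)·P^{-1}, P = (g/Kp)^(1/1) = (3.79/0.0106)^(1/1) = 358 kPa.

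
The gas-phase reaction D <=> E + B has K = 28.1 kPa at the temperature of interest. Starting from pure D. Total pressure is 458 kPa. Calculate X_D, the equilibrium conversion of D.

X = 0.240

Take 1 mol D as basis and let X be its fractional conversion, so ξ = X.
Species balance: n_D = 1 − X; n_E = X; n_B = X.
Total moles n_T = 1 + X.
y_i = n_i/n_T, p_i = y_i·P. K = p_E p_B / (p_D).
Setting this equal to 28.1 kPa and taking the physical root (0 < X < 1) gives X = 0.240.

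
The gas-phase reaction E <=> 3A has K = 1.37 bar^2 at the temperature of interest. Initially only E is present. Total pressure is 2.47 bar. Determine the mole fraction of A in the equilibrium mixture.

Basis: 1 mol E initially; let X = conversion of E. Extent ξ = X.
Mole table: n_E = 1 − X; n_A = 3X.
Summing: n_T = 1 + 2X.
Mole fractions y_i = n_i/n_T; K = p_A^3 / (p_E) with p_i = y_i·P.
Equating to 1.37 bar^2 and solving on 0 < X < 1: X = 0.240.
Then n_A = 0.72, n_T = 1.48, so y_A = 0.487.

y_A = 0.487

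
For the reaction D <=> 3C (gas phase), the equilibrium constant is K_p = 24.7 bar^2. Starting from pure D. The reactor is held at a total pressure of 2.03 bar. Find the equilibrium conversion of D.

X = 0.719

Basis: 1 mol D initially; let X = conversion of D. Extent ξ = X.
Moles: n_D = 1 − X; n_C = 3X.
n_T = Σnᵢ = 1 + 2X.
With p_i = (n_i/n_T)P, K_p = p_C^3 / (p_D).
Equating to 24.7 bar^2 and solving on 0 < X < 1: X = 0.719.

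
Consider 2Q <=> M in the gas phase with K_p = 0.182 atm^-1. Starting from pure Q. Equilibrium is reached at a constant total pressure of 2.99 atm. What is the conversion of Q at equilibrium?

Take 1 mol Q as basis and let X be its fractional conversion, so ξ = 0.5X.
Mole table: n_Q = 1 − X; n_M = 0.5X.
Total moles n_T = 1 − 0.5X.
With p_i = (n_i/n_T)P, K_p = p_M / (p_Q^2).
Equating to 0.182 atm^-1 and solving on 0 < X < 1: X = 0.439.

X = 0.439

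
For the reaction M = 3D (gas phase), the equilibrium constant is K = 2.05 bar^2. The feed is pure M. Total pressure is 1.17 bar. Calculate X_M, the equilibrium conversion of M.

Take 1 mol M as basis and let X be its fractional conversion, so ξ = X.
Mole table: n_M = 1 − X; n_D = 3X.
Total moles n_T = 1 + 2X.
Mole fractions y_i = n_i/n_T; K = p_D^3 / (p_M) with p_i = y_i·P.
Equating to 2.05 bar^2 and solving on 0 < X < 1: X = 0.480.

X = 0.480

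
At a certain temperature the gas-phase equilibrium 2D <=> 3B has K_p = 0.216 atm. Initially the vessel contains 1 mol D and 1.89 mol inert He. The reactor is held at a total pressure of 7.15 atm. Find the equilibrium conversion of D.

X = 0.248

Let X = conversion of D (basis 1 mol D); extent of reaction ξ = 0.5X.
At extent ξ: n_D = 1 − X; n_B = 1.5X; n_I = 1.89 (inert).
Total moles n_T = 2.89 + 0.5X.
Mole fractions y_i = n_i/n_T; K_p = p_B^3 / (p_D^2) with p_i = y_i·P.
Setting this equal to 0.216 atm and taking the physical root (0 < X < 1) gives X = 0.248.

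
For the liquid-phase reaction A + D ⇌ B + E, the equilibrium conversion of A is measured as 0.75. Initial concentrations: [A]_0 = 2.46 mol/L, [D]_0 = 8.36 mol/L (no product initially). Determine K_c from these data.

K_c = 0.85

Let X = conversion of A.
Concentrations: [A] = 2.46 − 2.46X; [D] = 8.36 − 2.46X; [B] = 2.46X; [E] = 2.46X.
At X = 0.75: [A] = 0.615, [D] = 6.51, [B] = 1.84, [E] = 1.84.
K_c = [B] [E] / ([A] [D]) = 0.85.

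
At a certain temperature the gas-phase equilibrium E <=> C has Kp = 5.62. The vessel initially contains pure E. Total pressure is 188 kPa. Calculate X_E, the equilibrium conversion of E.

X = 0.849

Let X = conversion of E (basis 1 mol E); extent of reaction ξ = X.
Species balance: n_E = 1 − X; n_C = X.
n_T stays at 1 (no change in mole number).
y_i = n_i/n_T, p_i = y_i·P. Kp = p_C / (p_E).
Substituting and setting equal to 5.62 gives a polynomial in X; the root in (0,1) is X = 0.849.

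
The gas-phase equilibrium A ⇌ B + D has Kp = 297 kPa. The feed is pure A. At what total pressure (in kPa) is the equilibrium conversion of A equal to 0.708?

P = 296 kPa

Basis: 1 mol A initially; let X = conversion of A. Extent ξ = X.
At extent ξ: n_A = 1 − X; n_B = X; n_D = X.
n_T = Σnᵢ = 1 + X.
Kp = p_B p_D / (p_A) with p_i = (n_i/n_T)·P.
At X = 0.708: the mole-fraction product g(X) = Π y_i^ν_i = 1.005. Since Kp = g(X)·P^{1}, P = (Kp/g)^(1/1) = (297/1.005)^(1/1) = 296 kPa.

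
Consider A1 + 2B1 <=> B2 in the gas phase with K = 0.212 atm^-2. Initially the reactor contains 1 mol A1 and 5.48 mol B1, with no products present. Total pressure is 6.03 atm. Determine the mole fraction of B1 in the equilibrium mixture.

Let X = conversion of A1 (basis 1 mol A1); extent of reaction ξ = X.
Moles: n_A1 = 1 − X; n_B1 = 5.48 − 2X; n_B2 = X.
Total moles n_T = 6.48 − 2X.
y_i = n_i/n_T, p_i = y_i·P. K = p_B2 / (p_A1 p_B1^2).
This yields a degree-3 equation in X; solving on (0,1), X = 0.829.
Then n_B1 = 3.82, n_T = 4.82, so y_B1 = 0.793.

y_B1 = 0.793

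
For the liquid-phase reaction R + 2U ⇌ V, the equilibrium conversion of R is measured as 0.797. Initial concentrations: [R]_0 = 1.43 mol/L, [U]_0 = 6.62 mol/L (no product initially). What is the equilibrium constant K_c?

Let X = conversion of R.
Concentrations: [R] = 1.43 − 1.43X; [U] = 6.62 − 2.86X; [V] = 1.43X.
At X = 0.797: [R] = 0.29, [U] = 4.34, [V] = 1.14.
K_c = [V] / ([R] [U]^2) = 0.208 (mol/L)^-2.

K_c = 0.208 (mol/L)^-2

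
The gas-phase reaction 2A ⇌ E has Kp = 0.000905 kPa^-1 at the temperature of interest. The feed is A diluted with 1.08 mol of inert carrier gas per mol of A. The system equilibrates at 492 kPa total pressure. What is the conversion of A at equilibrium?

Let X = conversion of A (basis 1 mol A); extent of reaction ξ = 0.5X.
At extent ξ: n_A = 1 − X; n_E = 0.5X; n_I = 1.08 (inert).
Summing: n_T = 2.08 − 0.5X.
Mole fractions y_i = n_i/n_T; Kp = p_E / (p_A^2) with p_i = y_i·P.
Substituting and setting equal to 0.000905 kPa^-1 gives a polynomial in X; the root in (0,1) is X = 0.254.

X = 0.254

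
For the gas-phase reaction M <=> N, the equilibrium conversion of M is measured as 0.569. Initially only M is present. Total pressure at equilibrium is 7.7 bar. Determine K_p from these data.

Let X = conversion of M (basis 1 mol M); extent of reaction ξ = X.
Mole table: n_M = 1 − X; n_N = X.
Since Δν = 0, n_T = 1 throughout.
At X = 0.569: n_M = 0.431, n_N = 0.569, n_T = 1.
p_i = (n_i/n_T)·P. K_p = p_N / (p_M) = 1.32.

K_p = 1.32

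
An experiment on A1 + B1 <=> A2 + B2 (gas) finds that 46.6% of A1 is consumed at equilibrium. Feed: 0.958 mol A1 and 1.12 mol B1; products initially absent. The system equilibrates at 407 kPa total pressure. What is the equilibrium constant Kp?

Take 0.958 mol A1 as basis and let X be its fractional conversion, so ξ = 0.958X.
Mole table: n_A1 = 0.958 − 0.958X; n_B1 = 1.12 − 0.958X; n_A2 = 0.958X; n_B2 = 0.958X.
n_T stays at 2.08 (no change in mole number).
At X = 0.466: n_A1 = 0.512, n_B1 = 0.674, n_A2 = 0.446, n_B2 = 0.446, n_T = 2.08.
p_i = (n_i/n_T)·P. Kp = p_A2 p_B2 / (p_A1 p_B1) = 0.578.

Kp = 0.578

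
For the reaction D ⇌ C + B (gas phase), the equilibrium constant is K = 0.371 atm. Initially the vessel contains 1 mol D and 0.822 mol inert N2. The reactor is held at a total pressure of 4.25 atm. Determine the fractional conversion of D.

Basis: 1 mol D initially; let X = conversion of D. Extent ξ = X.
At extent ξ: n_D = 1 − X; n_C = X; n_B = X; n_I = 0.822 (inert).
n_T = Σnᵢ = 1.82 + X.
y_i = n_i/n_T, p_i = y_i·P. K = p_C p_B / (p_D).
This yields a degree-2 equation in X; solving on (0,1), X = 0.351.

X = 0.351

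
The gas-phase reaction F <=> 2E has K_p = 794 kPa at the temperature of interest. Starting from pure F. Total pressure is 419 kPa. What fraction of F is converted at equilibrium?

X = 0.567

Let X = conversion of F (basis 1 mol F); extent of reaction ξ = X.
Species balance: n_F = 1 − X; n_E = 2X.
n_T = Σnᵢ = 1 + X.
With p_i = (n_i/n_T)P, K_p = p_E^2 / (p_F).
Equating to 794 kPa and solving on 0 < X < 1: X = 0.567.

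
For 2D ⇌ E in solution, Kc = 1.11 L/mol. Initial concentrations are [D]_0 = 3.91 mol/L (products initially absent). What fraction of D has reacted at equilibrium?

X = 0.713

Let X = conversion of D; extent ξ = 3.91X/2 mol/L.
Concentrations: [D] = 3.91 − 3.91X; [E] = 1.96X.
Kc = [E] / ([D]^2).
Setting equal to 1.11 and solving for X on (0,1) gives X = 0.713.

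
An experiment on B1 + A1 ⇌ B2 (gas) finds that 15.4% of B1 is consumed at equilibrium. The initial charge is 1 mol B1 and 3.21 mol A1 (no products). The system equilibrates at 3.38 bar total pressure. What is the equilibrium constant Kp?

Kp = 0.0715 bar^-1

Basis: 1 mol B1 initially; let X = conversion of B1. Extent ξ = X.
Mole table: n_B1 = 1 − X; n_A1 = 3.21 − X; n_B2 = X.
n_T = Σnᵢ = 4.21 − X.
At X = 0.154: n_B1 = 0.846, n_A1 = 3.06, n_B2 = 0.154, n_T = 4.06.
p_i = (n_i/n_T)·P. Kp = p_B2 / (p_B1 p_A1) = 0.0715 bar^-1.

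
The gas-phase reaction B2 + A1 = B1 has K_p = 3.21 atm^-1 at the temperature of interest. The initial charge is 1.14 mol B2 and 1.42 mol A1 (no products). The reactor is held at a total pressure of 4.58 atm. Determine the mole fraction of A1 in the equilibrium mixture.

Basis: 1.14 mol B2 initially; let X = conversion of B2. Extent ξ = 1.14X.
Moles: n_B2 = 1.14 − 1.14X; n_A1 = 1.42 − 1.14X; n_B1 = 1.14X.
Total moles n_T = 2.56 − 1.14X.
y_i = n_i/n_T, p_i = y_i·P. K_p = p_B1 / (p_B2 p_A1).
Setting this equal to 3.21 atm^-1 and taking the physical root (0 < X < 1) gives X = 0.816.
Then n_A1 = 0.49, n_T = 1.63, so y_A1 = 0.301.

y_A1 = 0.301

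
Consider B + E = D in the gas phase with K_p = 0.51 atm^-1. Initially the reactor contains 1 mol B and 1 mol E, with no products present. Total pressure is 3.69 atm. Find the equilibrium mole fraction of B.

Basis: 1 mol B initially; let X = conversion of B. Extent ξ = X.
Species balance: n_B = 1 − X; n_E = 1 − X; n_D = X.
Summing: n_T = 2 − X.
Mole fractions y_i = n_i/n_T; K_p = p_D / (p_B p_E) with p_i = y_i·P.
Equating to 0.51 atm^-1 and solving on 0 < X < 1: X = 0.411.
Then n_B = 0.589, n_T = 1.59, so y_B = 0.371.

y_B = 0.371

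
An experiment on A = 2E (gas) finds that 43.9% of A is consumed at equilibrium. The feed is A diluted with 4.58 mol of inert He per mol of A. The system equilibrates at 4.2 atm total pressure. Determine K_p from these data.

K_p = 0.959 atm

Take 1 mol A as basis and let X be its fractional conversion, so ξ = X.
Mole table: n_A = 1 − X; n_E = 2X; n_I = 4.58 (inert).
n_T = Σnᵢ = 5.58 + X.
At X = 0.439: n_A = 0.561, n_E = 0.878, n_T = 6.02.
p_i = (n_i/n_T)·P. K_p = p_E^2 / (p_A) = 0.959 atm.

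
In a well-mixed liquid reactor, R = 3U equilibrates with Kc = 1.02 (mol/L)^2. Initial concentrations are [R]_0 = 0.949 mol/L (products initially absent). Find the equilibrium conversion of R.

X = 0.307

Let X = conversion of R; extent ξ = 0.949·X mol/L.
Concentrations: [R] = 0.949 − 0.949X; [U] = 2.85X.
Kc = [U]^3 / ([R]).
Solving Kc = 1.02 for X ∈ (0,1): X = 0.307.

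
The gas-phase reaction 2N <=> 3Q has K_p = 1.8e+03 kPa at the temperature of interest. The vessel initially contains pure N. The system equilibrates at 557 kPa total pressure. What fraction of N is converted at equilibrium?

X = 0.592

Basis: 1 mol N initially; let X = conversion of N. Extent ξ = 0.5X.
Moles: n_N = 1 − X; n_Q = 1.5X.
Summing: n_T = 1 + 0.5X.
With p_i = (n_i/n_T)P, K_p = p_Q^3 / (p_N^2).
Equating to 1.8e+03 kPa and solving on 0 < X < 1: X = 0.592.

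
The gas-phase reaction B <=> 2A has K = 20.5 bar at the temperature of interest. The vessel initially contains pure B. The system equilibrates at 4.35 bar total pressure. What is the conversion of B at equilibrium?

X = 0.735

Take 1 mol B as basis and let X be its fractional conversion, so ξ = X.
Species balance: n_B = 1 − X; n_A = 2X.
n_T = Σnᵢ = 1 + X.
y_i = n_i/n_T, p_i = y_i·P. K = p_A^2 / (p_B).
Substituting and setting equal to 20.5 bar gives a polynomial in X; the root in (0,1) is X = 0.735.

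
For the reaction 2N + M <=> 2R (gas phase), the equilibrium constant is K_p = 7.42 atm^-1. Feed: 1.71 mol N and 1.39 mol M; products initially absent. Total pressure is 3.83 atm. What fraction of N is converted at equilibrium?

Take 1.71 mol N as basis and let X be its fractional conversion, so ξ = 0.855X.
At extent ξ: n_N = 1.71 − 1.71X; n_M = 1.39 − 0.855X; n_R = 1.71X.
n_T = Σnᵢ = 3.1 − 0.855X.
Mole fractions y_i = n_i/n_T; K_p = p_R^2 / (p_N^2 p_M) with p_i = y_i·P.
Setting this equal to 7.42 atm^-1 and taking the physical root (0 < X < 1) gives X = 0.747.

X = 0.747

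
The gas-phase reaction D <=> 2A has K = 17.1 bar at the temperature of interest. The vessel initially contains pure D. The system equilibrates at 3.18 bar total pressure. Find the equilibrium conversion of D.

Let X = conversion of D (basis 1 mol D); extent of reaction ξ = X.
Mole table: n_D = 1 − X; n_A = 2X.
n_T = Σnᵢ = 1 + X.
Mole fractions y_i = n_i/n_T; K = p_A^2 / (p_D) with p_i = y_i·P.
Substituting and setting equal to 17.1 bar gives a polynomial in X; the root in (0,1) is X = 0.757.

X = 0.757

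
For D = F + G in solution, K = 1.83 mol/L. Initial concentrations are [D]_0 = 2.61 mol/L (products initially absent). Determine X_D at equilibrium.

X = 0.557

Let X = conversion of D; extent ξ = 2.61·X mol/L.
Concentrations: [D] = 2.61 − 2.61X; [F] = 2.61X; [G] = 2.61X.
K = [F] [G] / ([D]).
Solving K = 1.83 for X ∈ (0,1): X = 0.557.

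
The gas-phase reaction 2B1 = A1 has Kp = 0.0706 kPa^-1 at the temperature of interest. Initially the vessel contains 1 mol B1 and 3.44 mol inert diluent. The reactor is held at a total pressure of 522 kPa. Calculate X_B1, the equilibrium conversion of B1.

Take 1 mol B1 as basis and let X be its fractional conversion, so ξ = 0.5X.
Species balance: n_B1 = 1 − X; n_A1 = 0.5X; n_I = 3.44 (inert).
Summing: n_T = 4.44 − 0.5X.
y_i = n_i/n_T, p_i = y_i·P. Kp = p_A1 / (p_B1^2).
Substituting and setting equal to 0.0706 kPa^-1 gives a polynomial in X; the root in (0,1) is X = 0.792.

X = 0.792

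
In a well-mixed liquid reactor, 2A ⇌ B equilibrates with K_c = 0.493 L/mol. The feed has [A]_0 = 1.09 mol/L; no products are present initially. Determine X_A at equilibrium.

X = 0.394

Let X = conversion of A; extent ξ = 1.09X/2 mol/L.
Concentrations: [A] = 1.09 − 1.09X; [B] = 0.545X.
K_c = [B] / ([A]^2).
Setting equal to 0.493 and solving for X on (0,1) gives X = 0.394.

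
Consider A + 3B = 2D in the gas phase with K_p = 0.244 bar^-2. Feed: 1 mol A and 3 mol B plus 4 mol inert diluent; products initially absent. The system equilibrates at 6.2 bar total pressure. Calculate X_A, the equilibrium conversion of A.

Basis: 1 mol A initially; let X = conversion of A. Extent ξ = X.
Moles: n_A = 1 − X; n_B = 3 − 3X; n_D = 2X; n_I = 4 (inert).
Summing: n_T = 8 − 2X.
With p_i = (n_i/n_T)P, K_p = p_D^2 / (p_A p_B^3).
Setting this equal to 0.244 bar^-2 and taking the physical root (0 < X < 1) gives X = 0.399.

X = 0.399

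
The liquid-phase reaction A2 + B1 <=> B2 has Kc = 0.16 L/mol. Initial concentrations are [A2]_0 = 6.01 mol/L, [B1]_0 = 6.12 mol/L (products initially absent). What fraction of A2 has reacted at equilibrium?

X = 0.380

Let X = conversion of A2; extent ξ = 6.01·X mol/L.
Concentrations: [A2] = 6.01 − 6.01X; [B1] = 6.12 − 6.01X; [B2] = 6.01X.
Kc = [B2] / ([A2] [B1]).
Setting equal to 0.16 and solving for X on (0,1) gives X = 0.380.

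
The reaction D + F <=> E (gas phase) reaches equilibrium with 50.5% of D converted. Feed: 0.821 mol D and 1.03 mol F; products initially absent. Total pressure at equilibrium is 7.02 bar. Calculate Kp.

Basis: 0.821 mol D initially; let X = conversion of D. Extent ξ = 0.821X.
At extent ξ: n_D = 0.821 − 0.821X; n_F = 1.03 − 0.821X; n_E = 0.821X.
Summing: n_T = 1.85 − 0.821X.
At X = 0.505: n_D = 0.406, n_F = 0.615, n_E = 0.415, n_T = 1.44.
p_i = (n_i/n_T)·P. Kp = p_E / (p_D p_F) = 0.339 bar^-1.

Kp = 0.339 bar^-1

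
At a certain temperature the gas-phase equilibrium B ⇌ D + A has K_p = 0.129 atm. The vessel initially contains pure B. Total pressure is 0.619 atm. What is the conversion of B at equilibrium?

X = 0.415

Let X = conversion of B (basis 1 mol B); extent of reaction ξ = X.
At extent ξ: n_B = 1 − X; n_D = X; n_A = X.
n_T = Σnᵢ = 1 + X.
With p_i = (n_i/n_T)P, K_p = p_D p_A / (p_B).
Substituting and setting equal to 0.129 atm gives a polynomial in X; the root in (0,1) is X = 0.415.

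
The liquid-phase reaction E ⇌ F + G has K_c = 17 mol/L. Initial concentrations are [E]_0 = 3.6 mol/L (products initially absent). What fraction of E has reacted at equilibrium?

X = 0.848

Let X = conversion of E; extent ξ = 3.6·X mol/L.
Concentrations: [E] = 3.6 − 3.6X; [F] = 3.6X; [G] = 3.6X.
K_c = [F] [G] / ([E]).
This equals 17 at X = 0.848 (the root in 0 < X < 1).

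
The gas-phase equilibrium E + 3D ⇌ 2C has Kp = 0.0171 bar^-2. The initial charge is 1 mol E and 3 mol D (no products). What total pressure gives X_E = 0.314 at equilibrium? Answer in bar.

Let X = conversion of E (basis 1 mol E); extent of reaction ξ = X.
Mole table: n_E = 1 − X; n_D = 3 − 3X; n_C = 2X.
n_T = Σnᵢ = 4 − 2X.
Kp = p_C^2 / (p_E p_D^3) with p_i = (n_i/n_T)·P.
At X = 0.314: the mole-fraction product g(X) = Π y_i^ν_i = 0.75. Since Kp = g(X)·P^{-2}, P = (g/Kp)^(1/2) = (0.75/0.0171)^(1/2) = 6.62 bar.

P = 6.62 bar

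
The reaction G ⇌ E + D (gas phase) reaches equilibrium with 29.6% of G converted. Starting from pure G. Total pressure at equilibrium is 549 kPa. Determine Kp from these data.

Basis: 1 mol G initially; let X = conversion of G. Extent ξ = X.
Moles: n_G = 1 − X; n_E = X; n_D = X.
Summing: n_T = 1 + X.
At X = 0.296: n_G = 0.704, n_E = 0.296, n_D = 0.296, n_T = 1.3.
p_i = (n_i/n_T)·P. Kp = p_E p_D / (p_G) = 52.7 kPa.

Kp = 52.7 kPa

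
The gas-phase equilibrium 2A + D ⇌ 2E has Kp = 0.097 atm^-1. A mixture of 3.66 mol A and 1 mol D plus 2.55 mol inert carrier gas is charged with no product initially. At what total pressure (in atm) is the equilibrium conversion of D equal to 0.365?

P = 6.9 atm

Basis: 1 mol D initially; let X = conversion of D. Extent ξ = X.
At extent ξ: n_A = 3.66 − 2X; n_D = 1 − X; n_E = 2X; n_I = 2.55 (inert).
Summing: n_T = 7.21 − X.
Kp = p_E^2 / (p_A^2 p_D) with p_i = (n_i/n_T)·P.
At X = 0.365: the mole-fraction product g(X) = Π y_i^ν_i = 0.6691. Since Kp = g(X)·P^{-1}, P = (g/Kp)^(1/1) = (0.6691/0.097)^(1/1) = 6.9 atm.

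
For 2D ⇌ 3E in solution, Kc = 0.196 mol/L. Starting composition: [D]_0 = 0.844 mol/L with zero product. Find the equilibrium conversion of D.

Let X = conversion of D; extent ξ = 0.844X/2 mol/L.
Concentrations: [D] = 0.844 − 0.844X; [E] = 1.27X.
Kc = [E]^3 / ([D]^2).
Setting equal to 0.196 and solving for X on (0,1) gives X = 0.318.

X = 0.318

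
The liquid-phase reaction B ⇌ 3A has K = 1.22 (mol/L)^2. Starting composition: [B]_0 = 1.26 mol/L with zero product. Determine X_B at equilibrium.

X = 0.274

Let X = conversion of B; extent ξ = 1.26·X mol/L.
Concentrations: [B] = 1.26 − 1.26X; [A] = 3.78X.
K = [A]^3 / ([B]).
Setting equal to 1.22 and solving for X on (0,1) gives X = 0.274.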